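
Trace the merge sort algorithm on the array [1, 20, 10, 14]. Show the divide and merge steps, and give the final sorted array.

Merge sort trace:

Split: [1, 20, 10, 14] -> [1, 20] and [10, 14]
  Split: [1, 20] -> [1] and [20]
  Merge: [1] + [20] -> [1, 20]
  Split: [10, 14] -> [10] and [14]
  Merge: [10] + [14] -> [10, 14]
Merge: [1, 20] + [10, 14] -> [1, 10, 14, 20]

Final sorted array: [1, 10, 14, 20]

The merge sort proceeds by recursively splitting the array and merging sorted halves.
After all merges, the sorted array is [1, 10, 14, 20].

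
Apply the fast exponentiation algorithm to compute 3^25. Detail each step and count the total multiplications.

Computing 3^25 by squaring (build up from 3^1; each line after the first costs one multiplication):

3^1 = 3
3^2 = (3^1)^2 = 3^2 = 9
3^3 = 3 * 3^2 = 3 * 9 = 27
3^6 = (3^3)^2 = 27^2 = 729
3^12 = (3^6)^2 = 729^2 = 531441
3^24 = (3^12)^2 = 531441^2 = 282429536481
3^25 = 3 * 3^24 = 3 * 282429536481 = 847288609443

Result: 847288609443
Multiplications needed: 6 (6 lines after 3^1)

3^25 = 847288609443. Using exponentiation by squaring, this requires 6 multiplications. The key idea: if the exponent is even, square the half-power; if odd, multiply by the base once.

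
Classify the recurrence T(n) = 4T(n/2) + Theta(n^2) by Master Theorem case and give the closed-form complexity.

Master Theorem for T(n) = 4T(n/2) + O(n^2):

a = 4, b = 2, c = 2
log_b(a) = log_2(4) = 2.0000

Case 2: c = 2 = log_2(4) = 2.0000
T(n) = O(n^2 log n) = O(n^2 log n)

For T(n) = 4T(n/2) + O(n^2): log_2(4) = 2.0000. This is Case 2 of the Master Theorem (c = log_b(a), equal work at all levels), giving O(n^2 log n).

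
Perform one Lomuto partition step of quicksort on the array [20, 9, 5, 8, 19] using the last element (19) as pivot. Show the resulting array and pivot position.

Lomuto partition with pivot = 19:

Initial array: [20, 9, 5, 8, 19]

arr[0]=20 > 19: no swap
arr[1]=9 <= 19: swap with position 0, array becomes [9, 20, 5, 8, 19]
arr[2]=5 <= 19: swap with position 1, array becomes [9, 5, 20, 8, 19]
arr[3]=8 <= 19: swap with position 2, array becomes [9, 5, 8, 20, 19]

Place pivot at position 3: [9, 5, 8, 19, 20]
Pivot position: 3

After partitioning with pivot 19, the array becomes [9, 5, 8, 19, 20]. The pivot is placed at index 3. All elements to the left of the pivot are <= 19, and all elements to the right are > 19.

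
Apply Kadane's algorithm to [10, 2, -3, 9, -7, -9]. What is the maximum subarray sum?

Using Kadane's algorithm on [10, 2, -3, 9, -7, -9]:

Scanning through the array:
Position 1 (value 2): max_ending_here = 12, max_so_far = 12
Position 2 (value -3): max_ending_here = 9, max_so_far = 12
Position 3 (value 9): max_ending_here = 18, max_so_far = 18
Position 4 (value -7): max_ending_here = 11, max_so_far = 18
Position 5 (value -9): max_ending_here = 2, max_so_far = 18

Maximum subarray: [10, 2, -3, 9]
Maximum sum: 18

The maximum subarray is [10, 2, -3, 9] with sum 18. This subarray runs from index 0 to index 3.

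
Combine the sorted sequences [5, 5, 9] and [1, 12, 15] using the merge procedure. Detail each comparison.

Merging process:

Compare 5 vs 1: take 1 from right. Merged: [1]
Compare 5 vs 12: take 5 from left. Merged: [1, 5]
Compare 5 vs 12: take 5 from left. Merged: [1, 5, 5]
Compare 9 vs 12: take 9 from left. Merged: [1, 5, 5, 9]
Append remaining from right: [12, 15]. Merged: [1, 5, 5, 9, 12, 15]

Final merged array: [1, 5, 5, 9, 12, 15]
Total comparisons: 4

The merged array is [1, 5, 5, 9, 12, 15], requiring 4 comparisons. The merge step runs in O(n) time where n is the total number of elements.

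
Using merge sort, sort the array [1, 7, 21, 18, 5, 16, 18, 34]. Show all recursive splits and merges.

Merge sort trace:

Split: [1, 7, 21, 18, 5, 16, 18, 34] -> [1, 7, 21, 18] and [5, 16, 18, 34]
  Split: [1, 7, 21, 18] -> [1, 7] and [21, 18]
    Split: [1, 7] -> [1] and [7]
    Merge: [1] + [7] -> [1, 7]
    Split: [21, 18] -> [21] and [18]
    Merge: [21] + [18] -> [18, 21]
  Merge: [1, 7] + [18, 21] -> [1, 7, 18, 21]
  Split: [5, 16, 18, 34] -> [5, 16] and [18, 34]
    Split: [5, 16] -> [5] and [16]
    Merge: [5] + [16] -> [5, 16]
    Split: [18, 34] -> [18] and [34]
    Merge: [18] + [34] -> [18, 34]
  Merge: [5, 16] + [18, 34] -> [5, 16, 18, 34]
Merge: [1, 7, 18, 21] + [5, 16, 18, 34] -> [1, 5, 7, 16, 18, 18, 21, 34]

Final sorted array: [1, 5, 7, 16, 18, 18, 21, 34]

The merge sort proceeds by recursively splitting the array and merging sorted halves.
After all merges, the sorted array is [1, 5, 7, 16, 18, 18, 21, 34].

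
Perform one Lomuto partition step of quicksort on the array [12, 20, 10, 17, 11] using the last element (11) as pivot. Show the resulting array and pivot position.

Lomuto partition with pivot = 11:

Initial array: [12, 20, 10, 17, 11]

arr[0]=12 > 11: no swap
arr[1]=20 > 11: no swap
arr[2]=10 <= 11: swap with position 0, array becomes [10, 20, 12, 17, 11]
arr[3]=17 > 11: no swap

Place pivot at position 1: [10, 11, 12, 17, 20]
Pivot position: 1

After partitioning with pivot 11, the array becomes [10, 11, 12, 17, 20]. The pivot is placed at index 1. All elements to the left of the pivot are <= 11, and all elements to the right are > 11.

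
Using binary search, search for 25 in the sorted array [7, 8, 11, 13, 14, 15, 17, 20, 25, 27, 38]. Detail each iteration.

Binary search for 25 in [7, 8, 11, 13, 14, 15, 17, 20, 25, 27, 38]:

lo=0, hi=10, mid=5, arr[mid]=15 -> 15 < 25, search right half
lo=6, hi=10, mid=8, arr[mid]=25 -> Found target at index 8!

Binary search finds 25 at index 8 after 2 comparisons. The search repeatedly halves the search space by comparing with the middle element.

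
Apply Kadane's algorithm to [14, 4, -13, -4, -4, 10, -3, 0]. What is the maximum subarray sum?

Using Kadane's algorithm on [14, 4, -13, -4, -4, 10, -3, 0]:

Scanning through the array:
Position 1 (value 4): max_ending_here = 18, max_so_far = 18
Position 2 (value -13): max_ending_here = 5, max_so_far = 18
Position 3 (value -4): max_ending_here = 1, max_so_far = 18
Position 4 (value -4): max_ending_here = -3, max_so_far = 18
Position 5 (value 10): max_ending_here = 10, max_so_far = 18
Position 6 (value -3): max_ending_here = 7, max_so_far = 18
Position 7 (value 0): max_ending_here = 7, max_so_far = 18

Maximum subarray: [14, 4]
Maximum sum: 18

The maximum subarray is [14, 4] with sum 18. This subarray runs from index 0 to index 1.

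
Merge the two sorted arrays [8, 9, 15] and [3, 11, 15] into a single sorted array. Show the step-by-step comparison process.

Merging process:

Compare 8 vs 3: take 3 from right. Merged: [3]
Compare 8 vs 11: take 8 from left. Merged: [3, 8]
Compare 9 vs 11: take 9 from left. Merged: [3, 8, 9]
Compare 15 vs 11: take 11 from right. Merged: [3, 8, 9, 11]
Compare 15 vs 15: take 15 from left. Merged: [3, 8, 9, 11, 15]
Append remaining from right: [15]. Merged: [3, 8, 9, 11, 15, 15]

Final merged array: [3, 8, 9, 11, 15, 15]
Total comparisons: 5

The merged array is [3, 8, 9, 11, 15, 15], requiring 5 comparisons. The merge step runs in O(n) time where n is the total number of elements.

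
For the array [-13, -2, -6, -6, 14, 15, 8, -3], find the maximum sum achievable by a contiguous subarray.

Using Kadane's algorithm on [-13, -2, -6, -6, 14, 15, 8, -3]:

Scanning through the array:
Position 1 (value -2): max_ending_here = -2, max_so_far = -2
Position 2 (value -6): max_ending_here = -6, max_so_far = -2
Position 3 (value -6): max_ending_here = -6, max_so_far = -2
Position 4 (value 14): max_ending_here = 14, max_so_far = 14
Position 5 (value 15): max_ending_here = 29, max_so_far = 29
Position 6 (value 8): max_ending_here = 37, max_so_far = 37
Position 7 (value -3): max_ending_here = 34, max_so_far = 37

Maximum subarray: [14, 15, 8]
Maximum sum: 37

The maximum subarray is [14, 15, 8] with sum 37. This subarray runs from index 4 to index 6.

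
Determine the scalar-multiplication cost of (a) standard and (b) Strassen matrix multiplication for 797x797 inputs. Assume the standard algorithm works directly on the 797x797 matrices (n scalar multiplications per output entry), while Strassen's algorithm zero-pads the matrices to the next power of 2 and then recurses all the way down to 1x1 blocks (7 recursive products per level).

Matrix multiplication for 797x797 matrices:

Strassen's algorithm requires power-of-2 dimensions. Pad 797x797 to 1024x1024 (next power of 2).

Standard algorithm: 797^3 = 506261573 multiplications
Strassen's algorithm: 7^(log2(1024)) = 7^10 = 282475249 multiplications
Savings: 506261573 - 282475249 = 223786324 multiplications

Standard: 506261573 multiplications (797^3). Strassen: 282475249 multiplications (7^10, after padding to 1024x1024). Strassen reduces 8 recursive multiplications to 7 at each level.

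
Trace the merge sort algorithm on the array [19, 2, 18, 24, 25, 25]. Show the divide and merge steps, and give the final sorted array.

Merge sort trace:

Split: [19, 2, 18, 24, 25, 25] -> [19, 2, 18] and [24, 25, 25]
  Split: [19, 2, 18] -> [19] and [2, 18]
    Split: [2, 18] -> [2] and [18]
    Merge: [2] + [18] -> [2, 18]
  Merge: [19] + [2, 18] -> [2, 18, 19]
  Split: [24, 25, 25] -> [24] and [25, 25]
    Split: [25, 25] -> [25] and [25]
    Merge: [25] + [25] -> [25, 25]
  Merge: [24] + [25, 25] -> [24, 25, 25]
Merge: [2, 18, 19] + [24, 25, 25] -> [2, 18, 19, 24, 25, 25]

Final sorted array: [2, 18, 19, 24, 25, 25]

The merge sort proceeds by recursively splitting the array and merging sorted halves.
After all merges, the sorted array is [2, 18, 19, 24, 25, 25].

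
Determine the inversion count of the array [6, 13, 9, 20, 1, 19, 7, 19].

Finding inversions in [6, 13, 9, 20, 1, 19, 7, 19]:

(0, 4): arr[0]=6 > arr[4]=1
(1, 2): arr[1]=13 > arr[2]=9
(1, 4): arr[1]=13 > arr[4]=1
(1, 6): arr[1]=13 > arr[6]=7
(2, 4): arr[2]=9 > arr[4]=1
(2, 6): arr[2]=9 > arr[6]=7
(3, 4): arr[3]=20 > arr[4]=1
(3, 5): arr[3]=20 > arr[5]=19
(3, 6): arr[3]=20 > arr[6]=7
(3, 7): arr[3]=20 > arr[7]=19
(5, 6): arr[5]=19 > arr[6]=7

Total inversions: 11

The array has 11 inversion(s): (0,4), (1,2), (1,4), (1,6), (2,4), (2,6), (3,4), (3,5), (3,6), (3,7), (5,6). Each pair (i,j) satisfies i < j and arr[i] > arr[j].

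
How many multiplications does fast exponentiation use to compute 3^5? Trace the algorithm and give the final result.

Computing 3^5 by squaring (build up from 3^1; each line after the first costs one multiplication):

3^1 = 3
3^2 = (3^1)^2 = 3^2 = 9
3^4 = (3^2)^2 = 9^2 = 81
3^5 = 3 * 3^4 = 3 * 81 = 243

Result: 243
Multiplications needed: 3 (3 lines after 3^1)

3^5 = 243. Using exponentiation by squaring, this requires 3 multiplications. The key idea: if the exponent is even, square the half-power; if odd, multiply by the base once.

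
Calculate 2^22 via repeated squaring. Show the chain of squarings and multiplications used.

Computing 2^22 by squaring (build up from 2^1; each line after the first costs one multiplication):

2^1 = 2
2^2 = (2^1)^2 = 2^2 = 4
2^4 = (2^2)^2 = 4^2 = 16
2^5 = 2 * 2^4 = 2 * 16 = 32
2^10 = (2^5)^2 = 32^2 = 1024
2^11 = 2 * 2^10 = 2 * 1024 = 2048
2^22 = (2^11)^2 = 2048^2 = 4194304

Result: 4194304
Multiplications needed: 6 (6 lines after 2^1)

2^22 = 4194304. Using exponentiation by squaring, this requires 6 multiplications. The key idea: if the exponent is even, square the half-power; if odd, multiply by the base once.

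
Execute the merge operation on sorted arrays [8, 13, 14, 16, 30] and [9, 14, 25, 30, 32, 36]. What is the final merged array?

Merging process:

Compare 8 vs 9: take 8 from left. Merged: [8]
Compare 13 vs 9: take 9 from right. Merged: [8, 9]
Compare 13 vs 14: take 13 from left. Merged: [8, 9, 13]
Compare 14 vs 14: take 14 from left. Merged: [8, 9, 13, 14]
Compare 16 vs 14: take 14 from right. Merged: [8, 9, 13, 14, 14]
Compare 16 vs 25: take 16 from left. Merged: [8, 9, 13, 14, 14, 16]
Compare 30 vs 25: take 25 from right. Merged: [8, 9, 13, 14, 14, 16, 25]
Compare 30 vs 30: take 30 from left. Merged: [8, 9, 13, 14, 14, 16, 25, 30]
Append remaining from right: [30, 32, 36]. Merged: [8, 9, 13, 14, 14, 16, 25, 30, 30, 32, 36]

Final merged array: [8, 9, 13, 14, 14, 16, 25, 30, 30, 32, 36]
Total comparisons: 8

The merged array is [8, 9, 13, 14, 14, 16, 25, 30, 30, 32, 36], requiring 8 comparisons. The merge step runs in O(n) time where n is the total number of elements.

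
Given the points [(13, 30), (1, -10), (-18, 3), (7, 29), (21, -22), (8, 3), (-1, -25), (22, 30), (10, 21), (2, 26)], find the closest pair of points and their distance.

Computing all pairwise distances among 10 points:

d((13, 30), (1, -10)) = 41.7612
d((13, 30), (-18, 3)) = 41.1096
d((13, 30), (7, 29)) = 6.0828
d((13, 30), (21, -22)) = 52.6118
d((13, 30), (8, 3)) = 27.4591
d((13, 30), (-1, -25)) = 56.7539
d((13, 30), (22, 30)) = 9.0
d((13, 30), (10, 21)) = 9.4868
d((13, 30), (2, 26)) = 11.7047
d((1, -10), (-18, 3)) = 23.0217
d((1, -10), (7, 29)) = 39.4588
d((1, -10), (21, -22)) = 23.3238
d((1, -10), (8, 3)) = 14.7648
d((1, -10), (-1, -25)) = 15.1327
d((1, -10), (22, 30)) = 45.1774
d((1, -10), (10, 21)) = 32.28
d((1, -10), (2, 26)) = 36.0139
d((-18, 3), (7, 29)) = 36.0694
d((-18, 3), (21, -22)) = 46.3249
d((-18, 3), (8, 3)) = 26.0
d((-18, 3), (-1, -25)) = 32.7567
d((-18, 3), (22, 30)) = 48.2597
d((-18, 3), (10, 21)) = 33.2866
d((-18, 3), (2, 26)) = 30.4795
d((7, 29), (21, -22)) = 52.8867
d((7, 29), (8, 3)) = 26.0192
d((7, 29), (-1, -25)) = 54.5894
d((7, 29), (22, 30)) = 15.0333
d((7, 29), (10, 21)) = 8.544
d((7, 29), (2, 26)) = 5.831 <-- minimum
d((21, -22), (8, 3)) = 28.178
d((21, -22), (-1, -25)) = 22.2036
d((21, -22), (22, 30)) = 52.0096
d((21, -22), (10, 21)) = 44.3847
d((21, -22), (2, 26)) = 51.6236
d((8, 3), (-1, -25)) = 29.4109
d((8, 3), (22, 30)) = 30.4138
d((8, 3), (10, 21)) = 18.1108
d((8, 3), (2, 26)) = 23.7697
d((-1, -25), (22, 30)) = 59.6154
d((-1, -25), (10, 21)) = 47.2969
d((-1, -25), (2, 26)) = 51.0882
d((22, 30), (10, 21)) = 15.0
d((22, 30), (2, 26)) = 20.3961
d((10, 21), (2, 26)) = 9.434

Closest pair: (7, 29) and (2, 26) with distance 5.831

The closest pair is (7, 29) and (2, 26) with Euclidean distance 5.831. For 10 points, brute-force pairwise comparison is shown above. For large n, the divide-and-conquer algorithm (sort by x, recurse on halves, check the dividing strip) achieves O(n log n).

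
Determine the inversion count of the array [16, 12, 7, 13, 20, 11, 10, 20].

Finding inversions in [16, 12, 7, 13, 20, 11, 10, 20]:

(0, 1): arr[0]=16 > arr[1]=12
(0, 2): arr[0]=16 > arr[2]=7
(0, 3): arr[0]=16 > arr[3]=13
(0, 5): arr[0]=16 > arr[5]=11
(0, 6): arr[0]=16 > arr[6]=10
(1, 2): arr[1]=12 > arr[2]=7
(1, 5): arr[1]=12 > arr[5]=11
(1, 6): arr[1]=12 > arr[6]=10
(3, 5): arr[3]=13 > arr[5]=11
(3, 6): arr[3]=13 > arr[6]=10
(4, 5): arr[4]=20 > arr[5]=11
(4, 6): arr[4]=20 > arr[6]=10
(5, 6): arr[5]=11 > arr[6]=10

Total inversions: 13

The array has 13 inversion(s): (0,1), (0,2), (0,3), (0,5), (0,6), (1,2), (1,5), (1,6), (3,5), (3,6), (4,5), (4,6), (5,6). Each pair (i,j) satisfies i < j and arr[i] > arr[j].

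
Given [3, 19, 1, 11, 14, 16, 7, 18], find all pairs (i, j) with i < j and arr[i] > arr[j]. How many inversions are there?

Finding inversions in [3, 19, 1, 11, 14, 16, 7, 18]:

(0, 2): arr[0]=3 > arr[2]=1
(1, 2): arr[1]=19 > arr[2]=1
(1, 3): arr[1]=19 > arr[3]=11
(1, 4): arr[1]=19 > arr[4]=14
(1, 5): arr[1]=19 > arr[5]=16
(1, 6): arr[1]=19 > arr[6]=7
(1, 7): arr[1]=19 > arr[7]=18
(3, 6): arr[3]=11 > arr[6]=7
(4, 6): arr[4]=14 > arr[6]=7
(5, 6): arr[5]=16 > arr[6]=7

Total inversions: 10

The array has 10 inversion(s): (0,2), (1,2), (1,3), (1,4), (1,5), (1,6), (1,7), (3,6), (4,6), (5,6). Each pair (i,j) satisfies i < j and arr[i] > arr[j].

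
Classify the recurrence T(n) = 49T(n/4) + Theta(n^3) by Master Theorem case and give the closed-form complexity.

Master Theorem for T(n) = 49T(n/4) + O(n^3):

a = 49, b = 4, c = 3
log_b(a) = log_4(49) = 2.8074

Case 3: c = 3 > log_4(49) = 2.8074
T(n) = O(n^3) = O(n^3)

For T(n) = 49T(n/4) + O(n^3): log_4(49) = 2.8074. This is Case 3 of the Master Theorem (c > log_b(a), work dominated by root), giving O(n^3).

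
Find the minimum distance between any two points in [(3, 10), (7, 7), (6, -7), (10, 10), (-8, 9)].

Computing all pairwise distances among 5 points:

d((3, 10), (7, 7)) = 5.0
d((3, 10), (6, -7)) = 17.2627
d((3, 10), (10, 10)) = 7.0
d((3, 10), (-8, 9)) = 11.0454
d((7, 7), (6, -7)) = 14.0357
d((7, 7), (10, 10)) = 4.2426 <-- minimum
d((7, 7), (-8, 9)) = 15.1327
d((6, -7), (10, 10)) = 17.4642
d((6, -7), (-8, 9)) = 21.2603
d((10, 10), (-8, 9)) = 18.0278

Closest pair: (7, 7) and (10, 10) with distance 4.2426

The closest pair is (7, 7) and (10, 10) with Euclidean distance 4.2426. For 5 points, brute-force pairwise comparison is shown above. For large n, the divide-and-conquer algorithm (sort by x, recurse on halves, check the dividing strip) achieves O(n log n).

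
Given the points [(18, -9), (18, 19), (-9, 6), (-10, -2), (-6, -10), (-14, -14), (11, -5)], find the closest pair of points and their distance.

Computing all pairwise distances among 7 points:

d((18, -9), (18, 19)) = 28.0
d((18, -9), (-9, 6)) = 30.8869
d((18, -9), (-10, -2)) = 28.8617
d((18, -9), (-6, -10)) = 24.0208
d((18, -9), (-14, -14)) = 32.3883
d((18, -9), (11, -5)) = 8.0623 <-- minimum
d((18, 19), (-9, 6)) = 29.9666
d((18, 19), (-10, -2)) = 35.0
d((18, 19), (-6, -10)) = 37.6431
d((18, 19), (-14, -14)) = 45.9674
d((18, 19), (11, -5)) = 25.0
d((-9, 6), (-10, -2)) = 8.0623 <-- minimum
d((-9, 6), (-6, -10)) = 16.2788
d((-9, 6), (-14, -14)) = 20.6155
d((-9, 6), (11, -5)) = 22.8254
d((-10, -2), (-6, -10)) = 8.9443
d((-10, -2), (-14, -14)) = 12.6491
d((-10, -2), (11, -5)) = 21.2132
d((-6, -10), (-14, -14)) = 8.9443
d((-6, -10), (11, -5)) = 17.72
d((-14, -14), (11, -5)) = 26.5707

Minimum distance: 8.0623 (tie among 2 pairs: (18, -9) and (11, -5); (-9, 6) and (-10, -2))

The minimum Euclidean distance is 8.0623. There is a tie: 2 pairs achieve this minimum — (18, -9) and (11, -5); (-9, 6) and (-10, -2). Any of these is a valid closest pair. For 7 points, brute-force pairwise comparison is shown above. For large n, the divide-and-conquer algorithm (sort by x, recurse on halves, check the dividing strip) achieves O(n log n).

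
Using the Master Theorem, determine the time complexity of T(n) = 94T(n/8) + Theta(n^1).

Master Theorem for T(n) = 94T(n/8) + O(n^1):

a = 94, b = 8, c = 1
log_b(a) = log_8(94) = 2.1849

Case 1: c = 1 < log_8(94) = 2.1849
T(n) = O(n^(log_8 94))

For T(n) = 94T(n/8) + O(n^1): log_8(94) = 2.1849. This is Case 1 of the Master Theorem (c < log_b(a), work dominated by leaves), giving O(n^(log_8 94)).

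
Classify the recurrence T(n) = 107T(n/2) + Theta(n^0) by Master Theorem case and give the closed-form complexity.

Master Theorem for T(n) = 107T(n/2) + O(n^0):

a = 107, b = 2, c = 0
log_b(a) = log_2(107) = 6.7415

Case 1: c = 0 < log_2(107) = 6.7415
T(n) = O(n^(log_2 107))

For T(n) = 107T(n/2) + O(n^0): log_2(107) = 6.7415. This is Case 1 of the Master Theorem (c < log_b(a), work dominated by leaves), giving O(n^(log_2 107)).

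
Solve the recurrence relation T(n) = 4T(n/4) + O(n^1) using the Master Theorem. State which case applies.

Master Theorem for T(n) = 4T(n/4) + O(n^1):

a = 4, b = 4, c = 1
log_b(a) = log_4(4) = 1.0000

Case 2: c = 1 = log_4(4) = 1.0000
T(n) = O(n^1 log n) = O(n log n)

For T(n) = 4T(n/4) + O(n^1): log_4(4) = 1.0000. This is Case 2 of the Master Theorem (c = log_b(a), equal work at all levels), giving O(n log n).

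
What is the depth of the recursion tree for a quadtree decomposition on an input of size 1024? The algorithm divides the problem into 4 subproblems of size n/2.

For divide and conquer with division factor 2:

Problem sizes at each level:
Level 0: 1024
Level 1: 512
Level 2: 256
Level 3: 128
Level 4: 64
Level 5: 32
Level 6: 16
Level 7: 8
Level 8: 4
Level 9: 2
Level 10: 1

The root is level 0 and the size-1 base case is level 10 (the tree spans levels 0 through 10, i.e. 11 levels counting the root), so the depth is the number of divisions: log_2(1024) = 10

The recursion tree depth is log_2(1024) = 10. At each level, the problem size is divided by 2, so it takes 10 divisions to reduce to a base case of size 1. The algorithm makes 4 recursive calls at each level.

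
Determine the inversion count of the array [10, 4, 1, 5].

Finding inversions in [10, 4, 1, 5]:

(0, 1): arr[0]=10 > arr[1]=4
(0, 2): arr[0]=10 > arr[2]=1
(0, 3): arr[0]=10 > arr[3]=5
(1, 2): arr[1]=4 > arr[2]=1

Total inversions: 4

The array has 4 inversion(s): (0,1), (0,2), (0,3), (1,2). Each pair (i,j) satisfies i < j and arr[i] > arr[j].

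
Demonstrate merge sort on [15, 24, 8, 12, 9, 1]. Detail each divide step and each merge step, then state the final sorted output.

Merge sort trace:

Split: [15, 24, 8, 12, 9, 1] -> [15, 24, 8] and [12, 9, 1]
  Split: [15, 24, 8] -> [15] and [24, 8]
    Split: [24, 8] -> [24] and [8]
    Merge: [24] + [8] -> [8, 24]
  Merge: [15] + [8, 24] -> [8, 15, 24]
  Split: [12, 9, 1] -> [12] and [9, 1]
    Split: [9, 1] -> [9] and [1]
    Merge: [9] + [1] -> [1, 9]
  Merge: [12] + [1, 9] -> [1, 9, 12]
Merge: [8, 15, 24] + [1, 9, 12] -> [1, 8, 9, 12, 15, 24]

Final sorted array: [1, 8, 9, 12, 15, 24]

The merge sort proceeds by recursively splitting the array and merging sorted halves.
After all merges, the sorted array is [1, 8, 9, 12, 15, 24].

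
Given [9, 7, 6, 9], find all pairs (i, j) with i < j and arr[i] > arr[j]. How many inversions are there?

Finding inversions in [9, 7, 6, 9]:

(0, 1): arr[0]=9 > arr[1]=7
(0, 2): arr[0]=9 > arr[2]=6
(1, 2): arr[1]=7 > arr[2]=6

Total inversions: 3

The array has 3 inversion(s): (0,1), (0,2), (1,2). Each pair (i,j) satisfies i < j and arr[i] > arr[j].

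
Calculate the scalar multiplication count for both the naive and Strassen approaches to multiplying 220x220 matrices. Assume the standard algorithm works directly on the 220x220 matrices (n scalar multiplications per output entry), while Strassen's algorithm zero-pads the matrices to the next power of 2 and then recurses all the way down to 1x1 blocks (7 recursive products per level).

Matrix multiplication for 220x220 matrices:

Strassen's algorithm requires power-of-2 dimensions. Pad 220x220 to 256x256 (next power of 2).

Standard algorithm: 220^3 = 10648000 multiplications
Strassen's algorithm: 7^(log2(256)) = 7^8 = 5764801 multiplications
Savings: 10648000 - 5764801 = 4883199 multiplications

Standard: 10648000 multiplications (220^3). Strassen: 5764801 multiplications (7^8, after padding to 256x256). Strassen reduces 8 recursive multiplications to 7 at each level.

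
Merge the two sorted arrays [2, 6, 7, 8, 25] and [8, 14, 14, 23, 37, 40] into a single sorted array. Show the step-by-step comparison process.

Merging process:

Compare 2 vs 8: take 2 from left. Merged: [2]
Compare 6 vs 8: take 6 from left. Merged: [2, 6]
Compare 7 vs 8: take 7 from left. Merged: [2, 6, 7]
Compare 8 vs 8: take 8 from left. Merged: [2, 6, 7, 8]
Compare 25 vs 8: take 8 from right. Merged: [2, 6, 7, 8, 8]
Compare 25 vs 14: take 14 from right. Merged: [2, 6, 7, 8, 8, 14]
Compare 25 vs 14: take 14 from right. Merged: [2, 6, 7, 8, 8, 14, 14]
Compare 25 vs 23: take 23 from right. Merged: [2, 6, 7, 8, 8, 14, 14, 23]
Compare 25 vs 37: take 25 from left. Merged: [2, 6, 7, 8, 8, 14, 14, 23, 25]
Append remaining from right: [37, 40]. Merged: [2, 6, 7, 8, 8, 14, 14, 23, 25, 37, 40]

Final merged array: [2, 6, 7, 8, 8, 14, 14, 23, 25, 37, 40]
Total comparisons: 9

The merged array is [2, 6, 7, 8, 8, 14, 14, 23, 25, 37, 40], requiring 9 comparisons. The merge step runs in O(n) time where n is the total number of elements.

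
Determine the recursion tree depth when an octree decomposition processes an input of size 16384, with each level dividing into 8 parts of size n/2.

For divide and conquer with division factor 2:

Problem sizes at each level:
Level 0: 16384
Level 1: 8192
Level 2: 4096
Level 3: 2048
Level 4: 1024
Level 5: 512
Level 6: 256
Level 7: 128
Level 8: 64
Level 9: 32
Level 10: 16
Level 11: 8
Level 12: 4
Level 13: 2
Level 14: 1

The root is level 0 and the size-1 base case is level 14 (the tree spans levels 0 through 14, i.e. 15 levels counting the root), so the depth is the number of divisions: log_2(16384) = 14

The recursion tree depth is log_2(16384) = 14. At each level, the problem size is divided by 2, so it takes 14 divisions to reduce to a base case of size 1. The algorithm makes 8 recursive calls at each level.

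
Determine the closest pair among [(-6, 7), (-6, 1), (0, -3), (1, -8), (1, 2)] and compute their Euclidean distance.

Computing all pairwise distances among 5 points:

d((-6, 7), (-6, 1)) = 6.0
d((-6, 7), (0, -3)) = 11.6619
d((-6, 7), (1, -8)) = 16.5529
d((-6, 7), (1, 2)) = 8.6023
d((-6, 1), (0, -3)) = 7.2111
d((-6, 1), (1, -8)) = 11.4018
d((-6, 1), (1, 2)) = 7.0711
d((0, -3), (1, -8)) = 5.099 <-- minimum
d((0, -3), (1, 2)) = 5.099 <-- minimum
d((1, -8), (1, 2)) = 10.0

Minimum distance: 5.099 (tie among 2 pairs: (0, -3) and (1, -8); (0, -3) and (1, 2))

The minimum Euclidean distance is 5.099. There is a tie: 2 pairs achieve this minimum — (0, -3) and (1, -8); (0, -3) and (1, 2). Any of these is a valid closest pair. For 5 points, brute-force pairwise comparison is shown above. For large n, the divide-and-conquer algorithm (sort by x, recurse on halves, check the dividing strip) achieves O(n log n).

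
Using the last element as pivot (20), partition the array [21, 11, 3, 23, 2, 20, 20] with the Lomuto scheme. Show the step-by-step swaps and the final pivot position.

Lomuto partition with pivot = 20:

Initial array: [21, 11, 3, 23, 2, 20, 20]

arr[0]=21 > 20: no swap
arr[1]=11 <= 20: swap with position 0, array becomes [11, 21, 3, 23, 2, 20, 20]
arr[2]=3 <= 20: swap with position 1, array becomes [11, 3, 21, 23, 2, 20, 20]
arr[3]=23 > 20: no swap
arr[4]=2 <= 20: swap with position 2, array becomes [11, 3, 2, 23, 21, 20, 20]
arr[5]=20 <= 20: swap with position 3, array becomes [11, 3, 2, 20, 21, 23, 20]

Place pivot at position 4: [11, 3, 2, 20, 20, 23, 21]
Pivot position: 4

After partitioning with pivot 20, the array becomes [11, 3, 2, 20, 20, 23, 21]. The pivot is placed at index 4. All elements to the left of the pivot are <= 20, and all elements to the right are > 20.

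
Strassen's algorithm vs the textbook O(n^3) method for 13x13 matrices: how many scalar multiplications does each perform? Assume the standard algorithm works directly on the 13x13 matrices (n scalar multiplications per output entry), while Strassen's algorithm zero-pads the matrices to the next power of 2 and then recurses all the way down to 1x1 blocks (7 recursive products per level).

Matrix multiplication for 13x13 matrices:

Strassen's algorithm requires power-of-2 dimensions. Pad 13x13 to 16x16 (next power of 2).

Standard algorithm: 13^3 = 2197 multiplications
Strassen's algorithm: 7^(log2(16)) = 7^4 = 2401 multiplications
Difference: 2197 - 2401 = -204 (Strassen uses MORE here due to padding overhead — for small or just-over-power-of-2 n, padding can outweigh the per-level savings)

Standard: 2197 multiplications (13^3). Strassen: 2401 multiplications (7^4, after padding to 16x16). Strassen reduces 8 recursive multiplications to 7 at each level.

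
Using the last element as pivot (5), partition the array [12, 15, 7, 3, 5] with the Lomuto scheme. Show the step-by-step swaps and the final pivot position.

Lomuto partition with pivot = 5:

Initial array: [12, 15, 7, 3, 5]

arr[0]=12 > 5: no swap
arr[1]=15 > 5: no swap
arr[2]=7 > 5: no swap
arr[3]=3 <= 5: swap with position 0, array becomes [3, 15, 7, 12, 5]

Place pivot at position 1: [3, 5, 7, 12, 15]
Pivot position: 1

After partitioning with pivot 5, the array becomes [3, 5, 7, 12, 15]. The pivot is placed at index 1. All elements to the left of the pivot are <= 5, and all elements to the right are > 5.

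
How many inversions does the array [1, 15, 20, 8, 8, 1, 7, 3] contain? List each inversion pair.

Finding inversions in [1, 15, 20, 8, 8, 1, 7, 3]:

(1, 3): arr[1]=15 > arr[3]=8
(1, 4): arr[1]=15 > arr[4]=8
(1, 5): arr[1]=15 > arr[5]=1
(1, 6): arr[1]=15 > arr[6]=7
(1, 7): arr[1]=15 > arr[7]=3
(2, 3): arr[2]=20 > arr[3]=8
(2, 4): arr[2]=20 > arr[4]=8
(2, 5): arr[2]=20 > arr[5]=1
(2, 6): arr[2]=20 > arr[6]=7
(2, 7): arr[2]=20 > arr[7]=3
(3, 5): arr[3]=8 > arr[5]=1
(3, 6): arr[3]=8 > arr[6]=7
(3, 7): arr[3]=8 > arr[7]=3
(4, 5): arr[4]=8 > arr[5]=1
(4, 6): arr[4]=8 > arr[6]=7
(4, 7): arr[4]=8 > arr[7]=3
(6, 7): arr[6]=7 > arr[7]=3

Total inversions: 17

The array has 17 inversion(s): (1,3), (1,4), (1,5), (1,6), (1,7), (2,3), (2,4), (2,5), (2,6), (2,7), (3,5), (3,6), (3,7), (4,5), (4,6), (4,7), (6,7). Each pair (i,j) satisfies i < j and arr[i] > arr[j].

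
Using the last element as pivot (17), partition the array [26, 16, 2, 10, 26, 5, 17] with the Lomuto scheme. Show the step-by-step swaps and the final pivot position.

Lomuto partition with pivot = 17:

Initial array: [26, 16, 2, 10, 26, 5, 17]

arr[0]=26 > 17: no swap
arr[1]=16 <= 17: swap with position 0, array becomes [16, 26, 2, 10, 26, 5, 17]
arr[2]=2 <= 17: swap with position 1, array becomes [16, 2, 26, 10, 26, 5, 17]
arr[3]=10 <= 17: swap with position 2, array becomes [16, 2, 10, 26, 26, 5, 17]
arr[4]=26 > 17: no swap
arr[5]=5 <= 17: swap with position 3, array becomes [16, 2, 10, 5, 26, 26, 17]

Place pivot at position 4: [16, 2, 10, 5, 17, 26, 26]
Pivot position: 4

After partitioning with pivot 17, the array becomes [16, 2, 10, 5, 17, 26, 26]. The pivot is placed at index 4. All elements to the left of the pivot are <= 17, and all elements to the right are > 17.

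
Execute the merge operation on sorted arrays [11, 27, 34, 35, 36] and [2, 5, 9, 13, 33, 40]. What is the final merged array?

Merging process:

Compare 11 vs 2: take 2 from right. Merged: [2]
Compare 11 vs 5: take 5 from right. Merged: [2, 5]
Compare 11 vs 9: take 9 from right. Merged: [2, 5, 9]
Compare 11 vs 13: take 11 from left. Merged: [2, 5, 9, 11]
Compare 27 vs 13: take 13 from right. Merged: [2, 5, 9, 11, 13]
Compare 27 vs 33: take 27 from left. Merged: [2, 5, 9, 11, 13, 27]
Compare 34 vs 33: take 33 from right. Merged: [2, 5, 9, 11, 13, 27, 33]
Compare 34 vs 40: take 34 from left. Merged: [2, 5, 9, 11, 13, 27, 33, 34]
Compare 35 vs 40: take 35 from left. Merged: [2, 5, 9, 11, 13, 27, 33, 34, 35]
Compare 36 vs 40: take 36 from left. Merged: [2, 5, 9, 11, 13, 27, 33, 34, 35, 36]
Append remaining from right: [40]. Merged: [2, 5, 9, 11, 13, 27, 33, 34, 35, 36, 40]

Final merged array: [2, 5, 9, 11, 13, 27, 33, 34, 35, 36, 40]
Total comparisons: 10

The merged array is [2, 5, 9, 11, 13, 27, 33, 34, 35, 36, 40], requiring 10 comparisons. The merge step runs in O(n) time where n is the total number of elements.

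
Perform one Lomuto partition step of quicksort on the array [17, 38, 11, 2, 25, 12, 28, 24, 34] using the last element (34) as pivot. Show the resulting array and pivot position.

Lomuto partition with pivot = 34:

Initial array: [17, 38, 11, 2, 25, 12, 28, 24, 34]

arr[0]=17 <= 34: swap with position 0, array becomes [17, 38, 11, 2, 25, 12, 28, 24, 34]
arr[1]=38 > 34: no swap
arr[2]=11 <= 34: swap with position 1, array becomes [17, 11, 38, 2, 25, 12, 28, 24, 34]
arr[3]=2 <= 34: swap with position 2, array becomes [17, 11, 2, 38, 25, 12, 28, 24, 34]
arr[4]=25 <= 34: swap with position 3, array becomes [17, 11, 2, 25, 38, 12, 28, 24, 34]
arr[5]=12 <= 34: swap with position 4, array becomes [17, 11, 2, 25, 12, 38, 28, 24, 34]
arr[6]=28 <= 34: swap with position 5, array becomes [17, 11, 2, 25, 12, 28, 38, 24, 34]
arr[7]=24 <= 34: swap with position 6, array becomes [17, 11, 2, 25, 12, 28, 24, 38, 34]

Place pivot at position 7: [17, 11, 2, 25, 12, 28, 24, 34, 38]
Pivot position: 7

After partitioning with pivot 34, the array becomes [17, 11, 2, 25, 12, 28, 24, 34, 38]. The pivot is placed at index 7. All elements to the left of the pivot are <= 34, and all elements to the right are > 34.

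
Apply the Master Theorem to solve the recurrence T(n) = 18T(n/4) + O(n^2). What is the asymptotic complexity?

Master Theorem for T(n) = 18T(n/4) + O(n^2):

a = 18, b = 4, c = 2
log_b(a) = log_4(18) = 2.0850

Case 1: c = 2 < log_4(18) = 2.0850
T(n) = O(n^(log_4 18))

For T(n) = 18T(n/4) + O(n^2): log_4(18) = 2.0850. This is Case 1 of the Master Theorem (c < log_b(a), work dominated by leaves), giving O(n^(log_4 18)).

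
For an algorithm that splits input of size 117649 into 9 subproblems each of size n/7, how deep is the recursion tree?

For divide and conquer with division factor 7:

Problem sizes at each level:
Level 0: 117649
Level 1: 16807
Level 2: 2401
Level 3: 343
Level 4: 49
Level 5: 7
Level 6: 1

The root is level 0 and the size-1 base case is level 6 (the tree spans levels 0 through 6, i.e. 7 levels counting the root), so the depth is the number of divisions: log_7(117649) = 6

The recursion tree depth is log_7(117649) = 6. At each level, the problem size is divided by 7, so it takes 6 divisions to reduce to a base case of size 1. The algorithm makes 9 recursive calls at each level.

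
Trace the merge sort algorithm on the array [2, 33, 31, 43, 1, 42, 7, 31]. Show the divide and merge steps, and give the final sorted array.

Merge sort trace:

Split: [2, 33, 31, 43, 1, 42, 7, 31] -> [2, 33, 31, 43] and [1, 42, 7, 31]
  Split: [2, 33, 31, 43] -> [2, 33] and [31, 43]
    Split: [2, 33] -> [2] and [33]
    Merge: [2] + [33] -> [2, 33]
    Split: [31, 43] -> [31] and [43]
    Merge: [31] + [43] -> [31, 43]
  Merge: [2, 33] + [31, 43] -> [2, 31, 33, 43]
  Split: [1, 42, 7, 31] -> [1, 42] and [7, 31]
    Split: [1, 42] -> [1] and [42]
    Merge: [1] + [42] -> [1, 42]
    Split: [7, 31] -> [7] and [31]
    Merge: [7] + [31] -> [7, 31]
  Merge: [1, 42] + [7, 31] -> [1, 7, 31, 42]
Merge: [2, 31, 33, 43] + [1, 7, 31, 42] -> [1, 2, 7, 31, 31, 33, 42, 43]

Final sorted array: [1, 2, 7, 31, 31, 33, 42, 43]

The merge sort proceeds by recursively splitting the array and merging sorted halves.
After all merges, the sorted array is [1, 2, 7, 31, 31, 33, 42, 43].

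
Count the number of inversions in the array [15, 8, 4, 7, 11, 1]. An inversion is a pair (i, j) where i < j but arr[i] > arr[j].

Finding inversions in [15, 8, 4, 7, 11, 1]:

(0, 1): arr[0]=15 > arr[1]=8
(0, 2): arr[0]=15 > arr[2]=4
(0, 3): arr[0]=15 > arr[3]=7
(0, 4): arr[0]=15 > arr[4]=11
(0, 5): arr[0]=15 > arr[5]=1
(1, 2): arr[1]=8 > arr[2]=4
(1, 3): arr[1]=8 > arr[3]=7
(1, 5): arr[1]=8 > arr[5]=1
(2, 5): arr[2]=4 > arr[5]=1
(3, 5): arr[3]=7 > arr[5]=1
(4, 5): arr[4]=11 > arr[5]=1

Total inversions: 11

The array has 11 inversion(s): (0,1), (0,2), (0,3), (0,4), (0,5), (1,2), (1,3), (1,5), (2,5), (3,5), (4,5). Each pair (i,j) satisfies i < j and arr[i] > arr[j].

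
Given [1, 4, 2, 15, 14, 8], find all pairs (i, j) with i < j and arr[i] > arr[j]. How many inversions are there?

Finding inversions in [1, 4, 2, 15, 14, 8]:

(1, 2): arr[1]=4 > arr[2]=2
(3, 4): arr[3]=15 > arr[4]=14
(3, 5): arr[3]=15 > arr[5]=8
(4, 5): arr[4]=14 > arr[5]=8

Total inversions: 4

The array has 4 inversion(s): (1,2), (3,4), (3,5), (4,5). Each pair (i,j) satisfies i < j and arr[i] > arr[j].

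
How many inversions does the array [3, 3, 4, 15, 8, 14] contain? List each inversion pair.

Finding inversions in [3, 3, 4, 15, 8, 14]:

(3, 4): arr[3]=15 > arr[4]=8
(3, 5): arr[3]=15 > arr[5]=14

Total inversions: 2

The array has 2 inversion(s): (3,4), (3,5). Each pair (i,j) satisfies i < j and arr[i] > arr[j].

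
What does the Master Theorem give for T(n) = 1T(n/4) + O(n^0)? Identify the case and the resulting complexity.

Master Theorem for T(n) = 1T(n/4) + O(n^0):

a = 1, b = 4, c = 0
log_b(a) = log_4(1) = 0.0000

Case 2: c = 0 = log_4(1) = 0.0000
T(n) = O(n^0 log n) = O(log n)

For T(n) = 1T(n/4) + O(n^0): log_4(1) = 0.0000. This is Case 2 of the Master Theorem (c = log_b(a), equal work at all levels), giving O(log n).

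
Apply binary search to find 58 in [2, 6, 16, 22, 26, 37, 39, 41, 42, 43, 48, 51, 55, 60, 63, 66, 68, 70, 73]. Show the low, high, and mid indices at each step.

Binary search for 58 in [2, 6, 16, 22, 26, 37, 39, 41, 42, 43, 48, 51, 55, 60, 63, 66, 68, 70, 73]:

lo=0, hi=18, mid=9, arr[mid]=43 -> 43 < 58, search right half
lo=10, hi=18, mid=14, arr[mid]=63 -> 63 > 58, search left half
lo=10, hi=13, mid=11, arr[mid]=51 -> 51 < 58, search right half
lo=12, hi=13, mid=12, arr[mid]=55 -> 55 < 58, search right half
lo=13, hi=13, mid=13, arr[mid]=60 -> 60 > 58, search left half
lo=13 > hi=12, target 58 not found

Binary search determines that 58 is not in the array after 5 comparisons. The search space was exhausted without finding the target.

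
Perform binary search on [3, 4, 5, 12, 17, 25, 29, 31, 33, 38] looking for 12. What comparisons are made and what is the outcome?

Binary search for 12 in [3, 4, 5, 12, 17, 25, 29, 31, 33, 38]:

lo=0, hi=9, mid=4, arr[mid]=17 -> 17 > 12, search left half
lo=0, hi=3, mid=1, arr[mid]=4 -> 4 < 12, search right half
lo=2, hi=3, mid=2, arr[mid]=5 -> 5 < 12, search right half
lo=3, hi=3, mid=3, arr[mid]=12 -> Found target at index 3!

Binary search finds 12 at index 3 after 4 comparisons. The search repeatedly halves the search space by comparing with the middle element.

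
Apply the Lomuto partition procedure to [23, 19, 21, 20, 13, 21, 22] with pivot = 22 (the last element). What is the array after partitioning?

Lomuto partition with pivot = 22:

Initial array: [23, 19, 21, 20, 13, 21, 22]

arr[0]=23 > 22: no swap
arr[1]=19 <= 22: swap with position 0, array becomes [19, 23, 21, 20, 13, 21, 22]
arr[2]=21 <= 22: swap with position 1, array becomes [19, 21, 23, 20, 13, 21, 22]
arr[3]=20 <= 22: swap with position 2, array becomes [19, 21, 20, 23, 13, 21, 22]
arr[4]=13 <= 22: swap with position 3, array becomes [19, 21, 20, 13, 23, 21, 22]
arr[5]=21 <= 22: swap with position 4, array becomes [19, 21, 20, 13, 21, 23, 22]

Place pivot at position 5: [19, 21, 20, 13, 21, 22, 23]
Pivot position: 5

After partitioning with pivot 22, the array becomes [19, 21, 20, 13, 21, 22, 23]. The pivot is placed at index 5. All elements to the left of the pivot are <= 22, and all elements to the right are > 22.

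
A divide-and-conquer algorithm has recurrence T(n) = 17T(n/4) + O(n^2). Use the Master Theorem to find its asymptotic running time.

Master Theorem for T(n) = 17T(n/4) + O(n^2):

a = 17, b = 4, c = 2
log_b(a) = log_4(17) = 2.0437

Case 1: c = 2 < log_4(17) = 2.0437
T(n) = O(n^(log_4 17))

For T(n) = 17T(n/4) + O(n^2): log_4(17) = 2.0437. This is Case 1 of the Master Theorem (c < log_b(a), work dominated by leaves), giving O(n^(log_4 17)).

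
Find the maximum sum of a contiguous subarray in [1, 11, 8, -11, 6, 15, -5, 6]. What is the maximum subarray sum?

Using Kadane's algorithm on [1, 11, 8, -11, 6, 15, -5, 6]:

Scanning through the array:
Position 1 (value 11): max_ending_here = 12, max_so_far = 12
Position 2 (value 8): max_ending_here = 20, max_so_far = 20
Position 3 (value -11): max_ending_here = 9, max_so_far = 20
Position 4 (value 6): max_ending_here = 15, max_so_far = 20
Position 5 (value 15): max_ending_here = 30, max_so_far = 30
Position 6 (value -5): max_ending_here = 25, max_so_far = 30
Position 7 (value 6): max_ending_here = 31, max_so_far = 31

Maximum subarray: [1, 11, 8, -11, 6, 15, -5, 6]
Maximum sum: 31

The maximum subarray is [1, 11, 8, -11, 6, 15, -5, 6] with sum 31. This subarray runs from index 0 to index 7.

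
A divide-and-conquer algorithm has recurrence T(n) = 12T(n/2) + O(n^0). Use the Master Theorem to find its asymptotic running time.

Master Theorem for T(n) = 12T(n/2) + O(n^0):

a = 12, b = 2, c = 0
log_b(a) = log_2(12) = 3.5850

Case 1: c = 0 < log_2(12) = 3.5850
T(n) = O(n^(log_2 12))

For T(n) = 12T(n/2) + O(n^0): log_2(12) = 3.5850. This is Case 1 of the Master Theorem (c < log_b(a), work dominated by leaves), giving O(n^(log_2 12)).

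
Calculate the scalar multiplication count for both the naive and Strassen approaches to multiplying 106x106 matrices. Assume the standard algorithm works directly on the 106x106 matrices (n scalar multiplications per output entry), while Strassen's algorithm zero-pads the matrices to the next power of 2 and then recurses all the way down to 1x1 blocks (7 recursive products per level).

Matrix multiplication for 106x106 matrices:

Strassen's algorithm requires power-of-2 dimensions. Pad 106x106 to 128x128 (next power of 2).

Standard algorithm: 106^3 = 1191016 multiplications
Strassen's algorithm: 7^(log2(128)) = 7^7 = 823543 multiplications
Savings: 1191016 - 823543 = 367473 multiplications

Standard: 1191016 multiplications (106^3). Strassen: 823543 multiplications (7^7, after padding to 128x128). Strassen reduces 8 recursive multiplications to 7 at each level.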